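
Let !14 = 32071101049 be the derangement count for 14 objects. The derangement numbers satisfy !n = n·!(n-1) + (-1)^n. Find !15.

481066515734

!15 = 15·32071101049 - 1 = 481066515734.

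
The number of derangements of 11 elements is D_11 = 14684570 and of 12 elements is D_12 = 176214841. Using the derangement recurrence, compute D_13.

D_13 = (13-1)·(D_12 + D_11) = 12·(176214841 + 14684570) = 12·190899411 = 2290792932.

2290792932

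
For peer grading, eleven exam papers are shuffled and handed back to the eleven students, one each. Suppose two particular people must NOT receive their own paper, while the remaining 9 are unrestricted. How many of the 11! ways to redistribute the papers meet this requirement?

33022080

Inclusion-exclusion on the 2 forbidden self-matches:
Σ_{j=0}^{2} (-1)^j C(2,j)(11-j)!
= C(2,0)·11! - C(2,1)·10! + C(2,2)·9!
= 39916800 - 7257600 + 362880
= 33022080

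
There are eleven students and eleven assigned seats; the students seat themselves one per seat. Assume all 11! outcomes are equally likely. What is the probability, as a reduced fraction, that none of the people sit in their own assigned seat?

1468457/3991680

Favorable outcomes: !11 = 14684570.
Total outcomes: 11! = 39916800.
Probability = 14684570/39916800 = 1468457/3991680.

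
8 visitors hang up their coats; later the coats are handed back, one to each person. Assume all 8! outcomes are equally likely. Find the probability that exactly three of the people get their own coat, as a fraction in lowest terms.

11/180

Favorable outcomes: C(8,3)·!5 = 56·44 = 2464.
Total outcomes: 8! = 40320.
Probability = 2464/40320 = 11/180.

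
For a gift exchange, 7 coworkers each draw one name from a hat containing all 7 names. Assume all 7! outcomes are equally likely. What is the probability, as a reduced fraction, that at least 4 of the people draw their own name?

Favorable outcomes: Σ_{i≥4} C(7,i)·!(7-i) = 35·2 + 21·1 + 7·0 + 1·1 = 92.
Total outcomes: 7! = 5040.
Probability = 92/5040 = 23/1260.

23/1260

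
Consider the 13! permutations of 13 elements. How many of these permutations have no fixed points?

The number of derangements of 13 is !13 = Σ_{k=0}^{13} (-1)^k·13!/k!
= 13! - 13!/1! + 13!/2! - 13!/3! + 13!/4! - 13!/5! + 13!/6! - 13!/7! + 13!/8! - 13!/9! + 13!/10! - 13!/11! + 13!/12! - 13!/13!
= 6227020800 - 6227020800 + 3113510400 - 1037836800 + 259459200 - 51891840 + 8648640 - 1235520 + 154440 - 17160 + 1716 - 156 + 13 - 1
= 2290792932

2290792932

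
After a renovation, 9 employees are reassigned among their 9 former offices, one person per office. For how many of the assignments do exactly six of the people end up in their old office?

Choose which 6 of the 9 are fixed: C(9,6) = 84.
The remaining 3 must be deranged: !3 = 2.
Total: 84 × 2 = 168.

168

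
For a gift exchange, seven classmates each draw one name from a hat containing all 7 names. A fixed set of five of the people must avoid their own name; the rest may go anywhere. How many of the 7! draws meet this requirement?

Inclusion-exclusion on the 5 forbidden self-matches:
Σ_{j=0}^{5} (-1)^j C(5,j)(7-j)!
= C(5,0)·7! - C(5,1)·6! + C(5,2)·5! - C(5,3)·4! + C(5,4)·3! - C(5,5)·2!
= 5040 - 3600 + 1200 - 240 + 30 - 2
= 2428

2428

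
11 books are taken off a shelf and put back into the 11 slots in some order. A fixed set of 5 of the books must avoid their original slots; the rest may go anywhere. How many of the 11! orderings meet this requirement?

Let A_j be the event that the j-th constrained one is fixed. By inclusion-exclusion over the 5 events:
Σ_{j=0}^{5} (-1)^j C(5,j)(11-j)!
= C(5,0)·11! - C(5,1)·10! + C(5,2)·9! - C(5,3)·8! + C(5,4)·7! - C(5,5)·6!
= 39916800 - 18144000 + 3628800 - 403200 + 25200 - 720
= 25022880

25022880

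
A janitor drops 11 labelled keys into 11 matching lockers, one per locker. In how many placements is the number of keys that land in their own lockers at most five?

# with exactly i fixed is C(11,i)·!(11-i); sum over i=0..5:
  i=0: C(11,0)·!11 = 1·14684570 = 14684570
  i=1: C(11,1)·!10 = 11·1334961 = 14684571
  i=2: C(11,2)·!9 = 55·133496 = 7342280
  i=3: C(11,3)·!8 = 165·14833 = 2447445
  i=4: C(11,4)·!7 = 330·1854 = 611820
  i=5: C(11,5)·!6 = 462·265 = 122430
Total = 39893116.

39893116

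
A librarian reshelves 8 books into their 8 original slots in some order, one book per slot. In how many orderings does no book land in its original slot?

14833

The subfactorial !8 = [8!/e] (nearest integer).
8! = 40320, and 40320/e ≈ 14832.90, so !8 = 14833.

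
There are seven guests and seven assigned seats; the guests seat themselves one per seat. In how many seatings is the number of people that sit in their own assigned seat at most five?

5039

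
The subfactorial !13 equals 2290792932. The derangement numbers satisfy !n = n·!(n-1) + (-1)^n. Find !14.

!14 = 14·2290792932 + 1 = 32071101049.

32071101049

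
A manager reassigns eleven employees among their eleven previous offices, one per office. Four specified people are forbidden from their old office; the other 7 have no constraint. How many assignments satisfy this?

27422640

Let A_j be the event that the j-th constrained one is fixed. By inclusion-exclusion over the 4 events:
Σ_{j=0}^{4} (-1)^j C(4,j)(11-j)!
= C(4,0)·11! - C(4,1)·10! + C(4,2)·9! - C(4,3)·8! + C(4,4)·7!
= 39916800 - 14515200 + 2177280 - 161280 + 5040
= 27422640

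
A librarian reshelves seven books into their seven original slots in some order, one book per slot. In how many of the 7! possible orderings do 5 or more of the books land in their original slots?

22

# with exactly i fixed is C(7,i)·!(7-i); sum over i=5..7:
  i=5: C(7,5)·!2 = 21·1 = 21
  i=6: C(7,6)·!1 = 7·0 = 0
  i=7: C(7,7)·!0 = 1·1 = 1
Total = 22.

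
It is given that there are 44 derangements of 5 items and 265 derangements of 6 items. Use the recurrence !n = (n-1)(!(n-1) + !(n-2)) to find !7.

1854

!7 = (7-1)·(!6 + !5) = 6·(265 + 44) = 6·309 = 1854.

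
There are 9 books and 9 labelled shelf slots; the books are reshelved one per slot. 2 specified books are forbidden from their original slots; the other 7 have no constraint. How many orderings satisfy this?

287280

Inclusion-exclusion on the 2 forbidden self-matches:
Σ_{j=0}^{2} (-1)^j C(2,j)(9-j)!
= C(2,0)·9! - C(2,1)·8! + C(2,2)·7!
= 362880 - 80640 + 5040
= 287280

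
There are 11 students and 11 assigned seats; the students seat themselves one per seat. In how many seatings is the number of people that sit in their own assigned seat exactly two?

Pick the 2 fixed positions: C(11,2) = 55 ways.
The other 9 form a derangement: !9 = 133496.
Total: 55 × 133496 = 7342280.

7342280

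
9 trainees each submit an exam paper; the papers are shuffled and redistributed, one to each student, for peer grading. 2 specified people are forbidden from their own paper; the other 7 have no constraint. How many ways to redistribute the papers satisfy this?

287280

Inclusion-exclusion on the 2 forbidden self-matches:
Σ_{j=0}^{2} (-1)^j C(2,j)(9-j)!
= C(2,0)·9! - C(2,1)·8! + C(2,2)·7!
= 362880 - 80640 + 5040
= 287280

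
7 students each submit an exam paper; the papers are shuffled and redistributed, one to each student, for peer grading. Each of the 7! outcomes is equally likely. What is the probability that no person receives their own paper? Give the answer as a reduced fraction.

103/280

Favorable outcomes: !7 = 1854.
Total outcomes: 7! = 5040.
Probability = 1854/5040 = 103/280.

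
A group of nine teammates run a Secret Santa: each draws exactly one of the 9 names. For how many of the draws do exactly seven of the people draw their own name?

Pick the 7 fixed positions: C(9,7) = 36 ways.
The other 2 form a derangement: !2 = 1.
Total: 36 × 1 = 36.

36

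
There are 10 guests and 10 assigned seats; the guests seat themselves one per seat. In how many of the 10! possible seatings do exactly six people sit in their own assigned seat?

Choose which 6 of the 10 are fixed: C(10,6) = 210.
The remaining 4 must be deranged: !4 = 9.
Total: 210 × 9 = 1890.

1890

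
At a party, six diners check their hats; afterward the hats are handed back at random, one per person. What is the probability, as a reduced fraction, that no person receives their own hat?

Favorable outcomes: !6 = 265.
Total outcomes: 6! = 720.
Probability = 265/720 = 53/144.

53/144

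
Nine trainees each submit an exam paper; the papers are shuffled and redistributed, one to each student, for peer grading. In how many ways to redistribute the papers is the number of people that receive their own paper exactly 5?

Choose which 5 of the 9 are fixed: C(9,5) = 126.
The remaining 4 must be deranged: !4 = 9.
Total: 126 × 9 = 1134.

1134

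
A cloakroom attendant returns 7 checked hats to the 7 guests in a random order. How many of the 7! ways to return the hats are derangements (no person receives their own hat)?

1854

Use !n = n·!(n-1) + (-1)^n.
!7 = 7·265 - 1 = 1854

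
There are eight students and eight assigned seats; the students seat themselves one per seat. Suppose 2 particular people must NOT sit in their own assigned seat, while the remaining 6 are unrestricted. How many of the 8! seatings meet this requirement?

30960

Inclusion-exclusion on the 2 forbidden self-matches:
Σ_{j=0}^{2} (-1)^j C(2,j)(8-j)!
= C(2,0)·8! - C(2,1)·7! + C(2,2)·6!
= 40320 - 10080 + 720
= 30960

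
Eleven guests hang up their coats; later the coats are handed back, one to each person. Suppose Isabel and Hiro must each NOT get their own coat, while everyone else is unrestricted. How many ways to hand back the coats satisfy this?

33022080

Let A_j be the event that the j-th constrained one is fixed. By inclusion-exclusion over the 2 events:
Σ_{j=0}^{2} (-1)^j C(2,j)(11-j)!
= C(2,0)·11! - C(2,1)·10! + C(2,2)·9!
= 39916800 - 7257600 + 362880
= 33022080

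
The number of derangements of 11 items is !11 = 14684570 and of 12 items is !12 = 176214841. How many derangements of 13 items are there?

2290792932

!13 = (13-1)·(!12 + !11) = 12·(176214841 + 14684570) = 12·190899411 = 2290792932.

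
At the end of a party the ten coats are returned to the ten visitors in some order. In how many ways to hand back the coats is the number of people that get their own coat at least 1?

Sum C(10,i)·!(10-i) for i = 1..10:
  i=1: C(10,1)·!9 = 10·133496 = 1334960
  i=2: C(10,2)·!8 = 45·14833 = 667485
  i=3: C(10,3)·!7 = 120·1854 = 222480
  i=4: C(10,4)·!6 = 210·265 = 55650
  i=5: C(10,5)·!5 = 252·44 = 11088
  i=6: C(10,6)·!4 = 210·9 = 1890
  i=7: C(10,7)·!3 = 120·2 = 240
  i=8: C(10,8)·!2 = 45·1 = 45
  i=9: C(10,9)·!1 = 10·0 = 0
  i=10: C(10,10)·!0 = 1·1 = 1
Total = 2293839.

2293839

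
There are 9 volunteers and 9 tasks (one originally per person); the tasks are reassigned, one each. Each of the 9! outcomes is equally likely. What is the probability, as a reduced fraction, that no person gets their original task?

Favorable outcomes: !9 = 133496.
Total outcomes: 9! = 362880.
Probability = 133496/362880 = 16687/45360.

16687/45360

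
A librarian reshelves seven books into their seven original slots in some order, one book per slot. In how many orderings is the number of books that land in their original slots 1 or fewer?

3709

Sum C(7,i)·!(7-i) for i = 0..1:
  i=0: C(7,0)·!7 = 1·1854 = 1854
  i=1: C(7,1)·!6 = 7·265 = 1855
Total = 3709.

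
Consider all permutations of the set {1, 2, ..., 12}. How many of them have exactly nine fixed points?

Pick the 9 fixed positions: C(12,9) = 220 ways.
The other 3 form a derangement: !3 = 2.
Total: 220 × 2 = 440.

440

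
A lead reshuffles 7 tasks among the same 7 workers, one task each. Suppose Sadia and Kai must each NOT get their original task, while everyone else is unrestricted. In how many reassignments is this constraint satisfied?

3720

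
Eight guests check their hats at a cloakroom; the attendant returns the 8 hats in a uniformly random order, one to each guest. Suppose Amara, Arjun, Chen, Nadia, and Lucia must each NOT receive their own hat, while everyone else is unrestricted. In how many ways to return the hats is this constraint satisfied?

21234

Inclusion-exclusion on the 5 forbidden self-matches:
Σ_{j=0}^{5} (-1)^j C(5,j)(8-j)!
= C(5,0)·8! - C(5,1)·7! + C(5,2)·6! - C(5,3)·5! + C(5,4)·4! - C(5,5)·3!
= 40320 - 25200 + 7200 - 1200 + 120 - 6
= 21234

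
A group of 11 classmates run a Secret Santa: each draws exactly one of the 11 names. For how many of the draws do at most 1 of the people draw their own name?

29369141

Sum C(11,i)·!(11-i) for i = 0..1:
  i=0: C(11,0)·!11 = 1·14684570 = 14684570
  i=1: C(11,1)·!10 = 11·1334961 = 14684571
Total = 29369141.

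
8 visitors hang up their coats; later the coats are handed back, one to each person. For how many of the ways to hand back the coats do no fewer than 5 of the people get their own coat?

141

# with exactly i fixed is C(8,i)·!(8-i); sum over i=5..8:
  i=5: C(8,5)·!3 = 56·2 = 112
  i=6: C(8,6)·!2 = 28·1 = 28
  i=7: C(8,7)·!1 = 8·0 = 0
  i=8: C(8,8)·!0 = 1·1 = 1
Total = 141.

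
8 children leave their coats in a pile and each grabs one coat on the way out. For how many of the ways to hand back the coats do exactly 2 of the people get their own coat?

Pick the 2 fixed positions: C(8,2) = 28 ways.
The other 6 form a derangement: !6 = 265.
Total: 28 × 265 = 7420.

7420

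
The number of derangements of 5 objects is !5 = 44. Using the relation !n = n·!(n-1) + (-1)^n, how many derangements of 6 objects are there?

!6 = 6·44 + 1 = 265.

265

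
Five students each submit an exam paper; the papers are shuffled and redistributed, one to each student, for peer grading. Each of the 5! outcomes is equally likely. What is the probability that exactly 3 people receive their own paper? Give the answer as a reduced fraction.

Favorable outcomes: C(5,3)·!2 = 10·1 = 10.
Total outcomes: 5! = 120.
Probability = 10/120 = 1/12.

1/12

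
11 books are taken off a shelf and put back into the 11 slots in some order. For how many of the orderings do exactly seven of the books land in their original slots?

2970

Pick the 7 fixed positions: C(11,7) = 330 ways.
The remaining 4 must be deranged: !4 = 9.
Total: 330 × 9 = 2970.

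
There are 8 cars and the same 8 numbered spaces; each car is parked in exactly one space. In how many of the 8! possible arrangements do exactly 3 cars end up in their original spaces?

2464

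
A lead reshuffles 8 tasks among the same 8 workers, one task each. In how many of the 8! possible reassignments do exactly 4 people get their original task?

Choose which 4 of the 8 are fixed: C(8,4) = 70.
The remaining 4 must be deranged: !4 = 9.
Total: 70 × 9 = 630.

630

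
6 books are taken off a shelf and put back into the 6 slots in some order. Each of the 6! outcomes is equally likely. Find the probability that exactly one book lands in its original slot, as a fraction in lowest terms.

11/30

Favorable outcomes: C(6,1)·!5 = 6·44 = 264.
Total outcomes: 6! = 720.
Probability = 264/720 = 11/30.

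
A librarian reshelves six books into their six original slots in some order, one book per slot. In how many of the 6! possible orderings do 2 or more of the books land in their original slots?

191

# with exactly i fixed is C(6,i)·!(6-i); sum over i=2..6:
  i=2: C(6,2)·!4 = 15·9 = 135
  i=3: C(6,3)·!3 = 20·2 = 40
  i=4: C(6,4)·!2 = 15·1 = 15
  i=5: C(6,5)·!1 = 6·0 = 0
  i=6: C(6,6)·!0 = 1·1 = 1
Total = 191.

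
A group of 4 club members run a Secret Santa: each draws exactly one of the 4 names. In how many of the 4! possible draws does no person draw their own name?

9

Recurrence: !4 = 3·(!3 + !2).
!4 = 3·(2 + 1) = 3·3 = 9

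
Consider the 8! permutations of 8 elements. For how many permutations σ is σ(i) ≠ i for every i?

14833

Recurrence: !8 = 7·(!7 + !6).
!8 = 7·(1854 + 265) = 7·2119 = 14833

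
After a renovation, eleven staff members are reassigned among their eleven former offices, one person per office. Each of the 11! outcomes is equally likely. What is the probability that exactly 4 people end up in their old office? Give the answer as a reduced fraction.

103/6720

Favorable outcomes: C(11,4)·!7 = 330·1854 = 611820.
Total outcomes: 11! = 39916800.
Probability = 611820/39916800 = 103/6720.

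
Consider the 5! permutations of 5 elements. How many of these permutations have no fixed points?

44

The number of derangements of 5 is !5 = Σ_{k=0}^{5} (-1)^k·5!/k!
= 5! - 5!/1! + 5!/2! - 5!/3! + 5!/4! - 5!/5!
= 120 - 120 + 60 - 20 + 5 - 1
= 44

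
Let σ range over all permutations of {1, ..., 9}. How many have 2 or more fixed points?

95887

# with exactly i fixed is C(9,i)·!(9-i); sum over i=2..9:
  i=2: C(9,2)·!7 = 36·1854 = 66744
  i=3: C(9,3)·!6 = 84·265 = 22260
  i=4: C(9,4)·!5 = 126·44 = 5544
  i=5: C(9,5)·!4 = 126·9 = 1134
  i=6: C(9,6)·!3 = 84·2 = 168
  i=7: C(9,7)·!2 = 36·1 = 36
  i=8: C(9,8)·!1 = 9·0 = 0
  i=9: C(9,9)·!0 = 1·1 = 1
Total = 95887.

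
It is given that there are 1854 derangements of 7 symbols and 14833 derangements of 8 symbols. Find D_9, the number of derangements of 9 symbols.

D_9 = (9-1)·(D_8 + D_7) = 8·(14833 + 1854) = 8·16687 = 133496.

133496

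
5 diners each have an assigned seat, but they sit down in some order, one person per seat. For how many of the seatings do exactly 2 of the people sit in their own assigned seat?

20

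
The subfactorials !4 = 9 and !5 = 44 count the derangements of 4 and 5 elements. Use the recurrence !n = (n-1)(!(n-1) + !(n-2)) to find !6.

!6 = (6-1)·(!5 + !4) = 5·(44 + 9) = 5·53 = 265.

265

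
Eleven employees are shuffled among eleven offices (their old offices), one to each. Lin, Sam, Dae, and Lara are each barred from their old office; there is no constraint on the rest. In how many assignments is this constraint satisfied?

27422640

Inclusion-exclusion on the 4 forbidden self-matches:
Σ_{j=0}^{4} (-1)^j C(4,j)(11-j)!
= C(4,0)·11! - C(4,1)·10! + C(4,2)·9! - C(4,3)·8! + C(4,4)·7!
= 39916800 - 14515200 + 2177280 - 161280 + 5040
= 27422640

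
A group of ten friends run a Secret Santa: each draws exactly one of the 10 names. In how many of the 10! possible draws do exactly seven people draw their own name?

240

Choose which 7 of the 10 are fixed: C(10,7) = 120.
The other 3 form a derangement: !3 = 2.
Total: 120 × 2 = 240.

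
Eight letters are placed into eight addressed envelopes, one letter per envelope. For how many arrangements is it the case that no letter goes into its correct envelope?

14833

!8 = 8! · Σ_{k=0}^{8} (-1)^k/k!
= 8! - 8!/1! + 8!/2! - 8!/3! + 8!/4! - 8!/5! + 8!/6! - 8!/7! + 8!/8!
= 40320 - 40320 + 20160 - 6720 + 1680 - 336 + 56 - 8 + 1
= 14833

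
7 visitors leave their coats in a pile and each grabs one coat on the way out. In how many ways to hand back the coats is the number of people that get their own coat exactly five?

Pick the 5 fixed positions: C(7,5) = 21 ways.
The remaining 2 must be deranged: !2 = 1.
Total: 21 × 1 = 21.

21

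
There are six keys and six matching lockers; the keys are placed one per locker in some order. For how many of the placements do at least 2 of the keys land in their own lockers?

# with exactly i fixed is C(6,i)·!(6-i); sum over i=2..6:
  i=2: C(6,2)·!4 = 15·9 = 135
  i=3: C(6,3)·!3 = 20·2 = 40
  i=4: C(6,4)·!2 = 15·1 = 15
  i=5: C(6,5)·!1 = 6·0 = 0
  i=6: C(6,6)·!0 = 1·1 = 1
Total = 191.

191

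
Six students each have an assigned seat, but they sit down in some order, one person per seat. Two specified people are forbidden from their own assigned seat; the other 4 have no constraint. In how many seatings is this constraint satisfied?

Inclusion-exclusion on the 2 forbidden self-matches:
Σ_{j=0}^{2} (-1)^j C(2,j)(6-j)!
= C(2,0)·6! - C(2,1)·5! + C(2,2)·4!
= 720 - 240 + 24
= 504

504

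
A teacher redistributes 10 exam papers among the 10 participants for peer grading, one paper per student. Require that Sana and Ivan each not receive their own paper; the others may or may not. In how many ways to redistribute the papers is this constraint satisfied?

Inclusion-exclusion on the 2 forbidden self-matches:
Σ_{j=0}^{2} (-1)^j C(2,j)(10-j)!
= C(2,0)·10! - C(2,1)·9! + C(2,2)·8!
= 3628800 - 725760 + 40320
= 2943360

2943360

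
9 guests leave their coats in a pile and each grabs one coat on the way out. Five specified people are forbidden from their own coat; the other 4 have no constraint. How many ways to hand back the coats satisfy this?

205056

Let A_j be the event that the j-th constrained one is fixed. By inclusion-exclusion over the 5 events:
Σ_{j=0}^{5} (-1)^j C(5,j)(9-j)!
= C(5,0)·9! - C(5,1)·8! + C(5,2)·7! - C(5,3)·6! + C(5,4)·5! - C(5,5)·4!
= 362880 - 201600 + 50400 - 7200 + 600 - 24
= 205056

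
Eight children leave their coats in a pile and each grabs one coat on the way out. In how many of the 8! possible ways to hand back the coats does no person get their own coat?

14833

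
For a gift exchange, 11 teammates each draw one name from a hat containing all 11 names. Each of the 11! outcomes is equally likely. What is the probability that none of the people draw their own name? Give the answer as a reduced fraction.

1468457/3991680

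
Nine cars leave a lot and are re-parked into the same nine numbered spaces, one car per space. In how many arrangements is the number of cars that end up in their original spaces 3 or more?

29143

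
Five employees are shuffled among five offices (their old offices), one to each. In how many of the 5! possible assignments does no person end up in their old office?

44

The subfactorial !5 = [5!/e] (nearest integer).
5! = 120, and 120/e ≈ 44.15, so !5 = 44.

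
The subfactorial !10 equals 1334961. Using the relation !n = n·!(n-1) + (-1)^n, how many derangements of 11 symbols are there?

14684570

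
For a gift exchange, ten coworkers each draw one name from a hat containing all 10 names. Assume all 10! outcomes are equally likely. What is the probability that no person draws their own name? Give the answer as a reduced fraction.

Favorable outcomes: !10 = 1334961.
Total outcomes: 10! = 3628800.
Probability = 1334961/3628800 = 16481/44800.

16481/44800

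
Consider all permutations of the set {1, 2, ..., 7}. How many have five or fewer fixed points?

5039

# with exactly i fixed is C(7,i)·!(7-i); sum over i=0..5:
  i=0: C(7,0)·!7 = 1·1854 = 1854
  i=1: C(7,1)·!6 = 7·265 = 1855
  i=2: C(7,2)·!5 = 21·44 = 924
  i=3: C(7,3)·!4 = 35·9 = 315
  i=4: C(7,4)·!3 = 35·2 = 70
  i=5: C(7,5)·!2 = 21·1 = 21
Total = 5039.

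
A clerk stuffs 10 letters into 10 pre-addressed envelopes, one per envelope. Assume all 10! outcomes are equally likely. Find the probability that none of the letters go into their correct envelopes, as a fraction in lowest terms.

Favorable outcomes: !10 = 1334961.
Total outcomes: 10! = 3628800.
Probability = 1334961/3628800 = 16481/44800.

16481/44800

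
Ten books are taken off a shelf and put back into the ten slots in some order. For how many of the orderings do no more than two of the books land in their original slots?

3337406

# with exactly i fixed is C(10,i)·!(10-i); sum over i=0..2:
  i=0: C(10,0)·!10 = 1·1334961 = 1334961
  i=1: C(10,1)·!9 = 10·133496 = 1334960
  i=2: C(10,2)·!8 = 45·14833 = 667485
Total = 3337406.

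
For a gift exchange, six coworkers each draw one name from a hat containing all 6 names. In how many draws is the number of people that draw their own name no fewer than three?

Sum C(6,i)·!(6-i) for i = 3..6:
  i=3: C(6,3)·!3 = 20·2 = 40
  i=4: C(6,4)·!2 = 15·1 = 15
  i=5: C(6,5)·!1 = 6·0 = 0
  i=6: C(6,6)·!0 = 1·1 = 1
Total = 56.

56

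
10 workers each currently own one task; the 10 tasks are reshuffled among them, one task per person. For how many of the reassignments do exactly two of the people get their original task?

667485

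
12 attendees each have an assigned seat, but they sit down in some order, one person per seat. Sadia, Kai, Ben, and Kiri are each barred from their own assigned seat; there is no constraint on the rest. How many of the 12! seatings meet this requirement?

Let A_j be the event that the j-th constrained one is fixed. By inclusion-exclusion over the 4 events:
Σ_{j=0}^{4} (-1)^j C(4,j)(12-j)!
= C(4,0)·12! - C(4,1)·11! + C(4,2)·10! - C(4,3)·9! + C(4,4)·8!
= 479001600 - 159667200 + 21772800 - 1451520 + 40320
= 339696000

339696000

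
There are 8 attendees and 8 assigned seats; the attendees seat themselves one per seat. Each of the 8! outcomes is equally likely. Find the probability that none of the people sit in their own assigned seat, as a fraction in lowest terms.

Favorable outcomes: !8 = 14833.
Total outcomes: 8! = 40320.
Probability = 14833/40320 = 2119/5760.

2119/5760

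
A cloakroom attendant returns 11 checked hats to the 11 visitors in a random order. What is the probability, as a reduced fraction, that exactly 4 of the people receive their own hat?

103/6720

Favorable outcomes: C(11,4)·!7 = 330·1854 = 611820.
Total outcomes: 11! = 39916800.
Probability = 611820/39916800 = 103/6720.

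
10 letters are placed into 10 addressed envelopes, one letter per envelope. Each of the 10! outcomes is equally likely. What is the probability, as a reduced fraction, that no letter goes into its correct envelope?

Favorable outcomes: !10 = 1334961.
Total outcomes: 10! = 3628800.
Probability = 1334961/3628800 = 16481/44800.

16481/44800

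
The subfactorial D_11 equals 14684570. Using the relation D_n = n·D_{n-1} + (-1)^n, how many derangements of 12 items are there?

D_12 = 12·14684570 + 1 = 176214841.

176214841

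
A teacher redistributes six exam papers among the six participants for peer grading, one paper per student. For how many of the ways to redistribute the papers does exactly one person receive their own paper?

264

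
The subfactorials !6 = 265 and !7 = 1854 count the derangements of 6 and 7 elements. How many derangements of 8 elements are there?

!8 = (8-1)·(!7 + !6) = 7·(1854 + 265) = 7·2119 = 14833.

14833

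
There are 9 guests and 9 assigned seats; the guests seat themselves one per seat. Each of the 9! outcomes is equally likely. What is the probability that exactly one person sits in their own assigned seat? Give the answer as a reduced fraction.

Favorable outcomes: C(9,1)·!8 = 9·14833 = 133497.
Total outcomes: 9! = 362880.
Probability = 133497/362880 = 2119/5760.

2119/5760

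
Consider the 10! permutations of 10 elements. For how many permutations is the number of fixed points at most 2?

# with exactly i fixed is C(10,i)·!(10-i); sum over i=0..2:
  i=0: C(10,0)·!10 = 1·1334961 = 1334961
  i=1: C(10,1)·!9 = 10·133496 = 1334960
  i=2: C(10,2)·!8 = 45·14833 = 667485
Total = 3337406.

3337406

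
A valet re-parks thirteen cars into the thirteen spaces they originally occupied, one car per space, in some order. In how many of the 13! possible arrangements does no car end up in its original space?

2290792932

The subfactorial !13 = [13!/e] (nearest integer).
13! = 6227020800, and 6227020800/e ≈ 2290792932.07, so !13 = 2290792932.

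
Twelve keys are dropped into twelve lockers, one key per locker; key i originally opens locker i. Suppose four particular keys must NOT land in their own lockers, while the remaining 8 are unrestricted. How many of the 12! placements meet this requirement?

Let A_j be the event that the j-th constrained one is fixed. By inclusion-exclusion over the 4 events:
Σ_{j=0}^{4} (-1)^j C(4,j)(12-j)!
= C(4,0)·12! - C(4,1)·11! + C(4,2)·10! - C(4,3)·9! + C(4,4)·8!
= 479001600 - 159667200 + 21772800 - 1451520 + 40320
= 339696000

339696000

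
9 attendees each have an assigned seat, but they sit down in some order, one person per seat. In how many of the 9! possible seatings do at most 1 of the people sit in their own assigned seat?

Sum C(9,i)·!(9-i) for i = 0..1:
  i=0: C(9,0)·!9 = 1·133496 = 133496
  i=1: C(9,1)·!8 = 9·14833 = 133497
Total = 266993.

266993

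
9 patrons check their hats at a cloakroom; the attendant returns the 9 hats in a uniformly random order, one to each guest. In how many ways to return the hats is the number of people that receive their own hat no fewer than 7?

37

Sum C(9,i)·!(9-i) for i = 7..9:
  i=7: C(9,7)·!2 = 36·1 = 36
  i=8: C(9,8)·!1 = 9·0 = 0
  i=9: C(9,9)·!0 = 1·1 = 1
Total = 37.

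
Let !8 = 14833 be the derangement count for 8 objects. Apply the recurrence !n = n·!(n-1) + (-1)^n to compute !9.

133496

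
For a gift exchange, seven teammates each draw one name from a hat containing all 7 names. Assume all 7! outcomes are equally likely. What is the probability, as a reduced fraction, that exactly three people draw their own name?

1/16

Favorable outcomes: C(7,3)·!4 = 35·9 = 315.
Total outcomes: 7! = 5040.
Probability = 315/5040 = 1/16.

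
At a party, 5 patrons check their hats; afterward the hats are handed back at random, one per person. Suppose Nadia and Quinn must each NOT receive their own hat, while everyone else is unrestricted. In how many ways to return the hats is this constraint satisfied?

Inclusion-exclusion on the 2 forbidden self-matches:
Σ_{j=0}^{2} (-1)^j C(2,j)(5-j)!
= C(2,0)·5! - C(2,1)·4! + C(2,2)·3!
= 120 - 48 + 6
= 78

78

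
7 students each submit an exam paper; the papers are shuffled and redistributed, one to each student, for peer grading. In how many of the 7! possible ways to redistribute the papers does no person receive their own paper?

!7 is the nearest integer to 7!/e.
7! = 5040, and 5040/e ≈ 1854.11, so !7 = 1854.

1854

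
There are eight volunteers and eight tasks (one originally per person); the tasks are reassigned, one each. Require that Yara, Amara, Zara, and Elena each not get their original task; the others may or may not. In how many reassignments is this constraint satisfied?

24024

Inclusion-exclusion on the 4 forbidden self-matches:
Σ_{j=0}^{4} (-1)^j C(4,j)(8-j)!
= C(4,0)·8! - C(4,1)·7! + C(4,2)·6! - C(4,3)·5! + C(4,4)·4!
= 40320 - 20160 + 4320 - 480 + 24
= 24024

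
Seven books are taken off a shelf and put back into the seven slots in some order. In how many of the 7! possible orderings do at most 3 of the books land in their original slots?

4948

# with exactly i fixed is C(7,i)·!(7-i); sum over i=0..3:
  i=0: C(7,0)·!7 = 1·1854 = 1854
  i=1: C(7,1)·!6 = 7·265 = 1855
  i=2: C(7,2)·!5 = 21·44 = 924
  i=3: C(7,3)·!4 = 35·9 = 315
Total = 4948.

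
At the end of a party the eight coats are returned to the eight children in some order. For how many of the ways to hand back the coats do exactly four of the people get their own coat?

630

Choose which 4 of the 8 are fixed: C(8,4) = 70.
The other 4 form a derangement: !4 = 9.
Total: 70 × 9 = 630.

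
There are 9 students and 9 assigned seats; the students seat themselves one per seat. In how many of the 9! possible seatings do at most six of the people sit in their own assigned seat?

362843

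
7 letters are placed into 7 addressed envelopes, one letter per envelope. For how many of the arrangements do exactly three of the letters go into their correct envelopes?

Pick the 3 fixed positions: C(7,3) = 35 ways.
The other 4 form a derangement: !4 = 9.
Total: 35 × 9 = 315.

315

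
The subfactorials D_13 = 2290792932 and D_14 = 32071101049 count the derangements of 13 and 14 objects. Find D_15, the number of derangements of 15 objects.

481066515734

D_15 = (15-1)·(D_14 + D_13) = 14·(32071101049 + 2290792932) = 14·34361893981 = 481066515734.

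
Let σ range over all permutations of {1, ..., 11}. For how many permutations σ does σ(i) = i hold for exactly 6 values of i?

20328

Choose which 6 of the 11 are fixed: C(11,6) = 462.
The remaining 5 must be deranged: !5 = 44.
Total: 462 × 44 = 20328.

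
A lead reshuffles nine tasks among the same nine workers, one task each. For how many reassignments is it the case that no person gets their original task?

Recurrence: !9 = 8·(!8 + !7).
!9 = 8·(14833 + 1854) = 8·16687 = 133496

133496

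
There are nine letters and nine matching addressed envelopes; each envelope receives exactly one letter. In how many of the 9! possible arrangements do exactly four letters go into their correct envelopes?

5544

Pick the 4 fixed positions: C(9,4) = 126 ways.
The remaining 5 must be deranged: !5 = 44.
Total: 126 × 44 = 5544.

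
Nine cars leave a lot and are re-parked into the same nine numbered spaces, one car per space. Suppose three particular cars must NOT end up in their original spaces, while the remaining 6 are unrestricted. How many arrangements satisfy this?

256320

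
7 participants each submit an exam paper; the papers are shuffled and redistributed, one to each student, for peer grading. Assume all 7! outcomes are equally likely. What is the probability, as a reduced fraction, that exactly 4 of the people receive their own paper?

1/72

Favorable outcomes: C(7,4)·!3 = 35·2 = 70.
Total outcomes: 7! = 5040.
Probability = 70/5040 = 1/72.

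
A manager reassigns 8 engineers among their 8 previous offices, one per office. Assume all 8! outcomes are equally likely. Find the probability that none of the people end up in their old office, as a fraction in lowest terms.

2119/5760

Favorable outcomes: !8 = 14833.
Total outcomes: 8! = 40320.
Probability = 14833/40320 = 2119/5760.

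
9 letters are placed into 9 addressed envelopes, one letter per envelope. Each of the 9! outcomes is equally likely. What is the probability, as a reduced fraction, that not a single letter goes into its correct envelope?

16687/45360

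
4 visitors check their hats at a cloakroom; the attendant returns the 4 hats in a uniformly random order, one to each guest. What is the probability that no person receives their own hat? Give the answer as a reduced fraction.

Favorable outcomes: !4 = 9.
Total outcomes: 4! = 24.
Probability = 9/24 = 3/8.

3/8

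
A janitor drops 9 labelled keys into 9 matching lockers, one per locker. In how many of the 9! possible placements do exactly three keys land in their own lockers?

Choose which 3 of the 9 are fixed: C(9,3) = 84.
The other 6 form a derangement: !6 = 265.
Total: 84 × 265 = 22260.

22260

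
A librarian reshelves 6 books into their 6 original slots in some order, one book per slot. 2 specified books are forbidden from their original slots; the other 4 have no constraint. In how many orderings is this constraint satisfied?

504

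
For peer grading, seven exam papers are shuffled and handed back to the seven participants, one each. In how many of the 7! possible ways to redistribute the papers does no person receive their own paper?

1854

!7 is the nearest integer to 7!/e.
7! = 5040, and 5040/e ≈ 1854.11, so !7 = 1854.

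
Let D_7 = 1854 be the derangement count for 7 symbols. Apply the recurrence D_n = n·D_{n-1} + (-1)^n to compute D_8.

14833

D_8 = 8·1854 + 1 = 14833.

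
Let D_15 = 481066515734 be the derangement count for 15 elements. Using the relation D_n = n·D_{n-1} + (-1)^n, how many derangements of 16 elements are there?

D_16 = 16·481066515734 + 1 = 7697064251745.

7697064251745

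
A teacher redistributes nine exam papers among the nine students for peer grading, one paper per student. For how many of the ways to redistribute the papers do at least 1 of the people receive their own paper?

Sum C(9,i)·!(9-i) for i = 1..9:
  i=1: C(9,1)·!8 = 9·14833 = 133497
  i=2: C(9,2)·!7 = 36·1854 = 66744
  i=3: C(9,3)·!6 = 84·265 = 22260
  i=4: C(9,4)·!5 = 126·44 = 5544
  i=5: C(9,5)·!4 = 126·9 = 1134
  i=6: C(9,6)·!3 = 84·2 = 168
  i=7: C(9,7)·!2 = 36·1 = 36
  i=8: C(9,8)·!1 = 9·0 = 0
  i=9: C(9,9)·!0 = 1·1 = 1
Total = 229384.

229384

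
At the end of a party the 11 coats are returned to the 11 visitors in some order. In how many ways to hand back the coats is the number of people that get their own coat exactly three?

Choose which 3 of the 11 are fixed: C(11,3) = 165.
The remaining 8 must be deranged: !8 = 14833.
Total: 165 × 14833 = 2447445.

2447445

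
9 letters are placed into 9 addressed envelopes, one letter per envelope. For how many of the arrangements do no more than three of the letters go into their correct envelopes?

355997

# with exactly i fixed is C(9,i)·!(9-i); sum over i=0..3:
  i=0: C(9,0)·!9 = 1·133496 = 133496
  i=1: C(9,1)·!8 = 9·14833 = 133497
  i=2: C(9,2)·!7 = 36·1854 = 66744
  i=3: C(9,3)·!6 = 84·265 = 22260
Total = 355997.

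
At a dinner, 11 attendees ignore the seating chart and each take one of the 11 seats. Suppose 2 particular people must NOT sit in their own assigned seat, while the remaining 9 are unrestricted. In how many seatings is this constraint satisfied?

33022080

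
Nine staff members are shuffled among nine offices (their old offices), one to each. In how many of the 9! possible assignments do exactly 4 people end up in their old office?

Pick the 4 fixed positions: C(9,4) = 126 ways.
The other 5 form a derangement: !5 = 44.
Total: 126 × 44 = 5544.

5544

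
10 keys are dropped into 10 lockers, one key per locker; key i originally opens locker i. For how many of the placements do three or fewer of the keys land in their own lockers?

3559886

# with exactly i fixed is C(10,i)·!(10-i); sum over i=0..3:
  i=0: C(10,0)·!10 = 1·1334961 = 1334961
  i=1: C(10,1)·!9 = 10·133496 = 1334960
  i=2: C(10,2)·!8 = 45·14833 = 667485
  i=3: C(10,3)·!7 = 120·1854 = 222480
Total = 3559886.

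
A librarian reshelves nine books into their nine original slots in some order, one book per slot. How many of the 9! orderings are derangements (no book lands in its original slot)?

133496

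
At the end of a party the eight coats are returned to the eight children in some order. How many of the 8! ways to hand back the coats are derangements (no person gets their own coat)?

14833

!8 is the nearest integer to 8!/e.
8! = 40320, and 40320/e ≈ 14832.90, so !8 = 14833.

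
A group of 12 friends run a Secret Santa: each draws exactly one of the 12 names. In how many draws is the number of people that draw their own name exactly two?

88107426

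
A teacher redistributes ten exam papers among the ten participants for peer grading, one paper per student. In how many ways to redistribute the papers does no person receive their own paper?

1334961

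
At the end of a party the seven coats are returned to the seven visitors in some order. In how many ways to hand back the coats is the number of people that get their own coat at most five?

5039

Sum C(7,i)·!(7-i) for i = 0..5:
  i=0: C(7,0)·!7 = 1·1854 = 1854
  i=1: C(7,1)·!6 = 7·265 = 1855
  i=2: C(7,2)·!5 = 21·44 = 924
  i=3: C(7,3)·!4 = 35·9 = 315
  i=4: C(7,4)·!3 = 35·2 = 70
  i=5: C(7,5)·!2 = 21·1 = 21
Total = 5039.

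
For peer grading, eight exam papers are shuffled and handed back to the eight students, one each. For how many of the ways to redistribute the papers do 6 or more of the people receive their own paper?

29

# with exactly i fixed is C(8,i)·!(8-i); sum over i=6..8:
  i=6: C(8,6)·!2 = 28·1 = 28
  i=7: C(8,7)·!1 = 8·0 = 0
  i=8: C(8,8)·!0 = 1·1 = 1
Total = 29.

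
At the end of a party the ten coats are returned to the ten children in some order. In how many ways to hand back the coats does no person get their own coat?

The number of derangements of 10 is !10 = Σ_{k=0}^{10} (-1)^k·10!/k!
= 10! - 10!/1! + 10!/2! - 10!/3! + 10!/4! - 10!/5! + 10!/6! - 10!/7! + 10!/8! - 10!/9! + 10!/10!
= 3628800 - 3628800 + 1814400 - 604800 + 151200 - 30240 + 5040 - 720 + 90 - 10 + 1
= 1334961

1334961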